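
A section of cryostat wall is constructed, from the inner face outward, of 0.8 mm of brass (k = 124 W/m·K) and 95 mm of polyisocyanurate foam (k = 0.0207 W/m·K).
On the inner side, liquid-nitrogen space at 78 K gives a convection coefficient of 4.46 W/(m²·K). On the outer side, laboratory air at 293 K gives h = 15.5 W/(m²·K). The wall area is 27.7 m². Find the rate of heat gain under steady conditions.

Q ≈ 1220 W

Series thermal resistances:
R_inner film = 1/(h_i·A) = 1/(4.46×27.7) = 0.008094 K/W
R_brass = L/(kA) = 0.0008/(124×27.7) = 2.329×10^-7 K/W
R_polyisocyanurate foam = L/(kA) = 0.095/(0.0207×27.7) = 0.1657 K/W
R_outer film = 1/(h_o·A) = 1/(15.5×27.7) = 0.002329 K/W
R_total = 0.1761 K/W
Q = ΔT / R_total = 215 / 0.1761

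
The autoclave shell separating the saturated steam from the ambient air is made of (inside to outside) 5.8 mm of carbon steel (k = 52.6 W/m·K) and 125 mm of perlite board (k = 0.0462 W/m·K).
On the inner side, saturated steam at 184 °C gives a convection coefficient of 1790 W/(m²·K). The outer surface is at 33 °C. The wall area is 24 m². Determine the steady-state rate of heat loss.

Q ≈ 1340 W

Thermal resistances in series:
R_inner film = 1/(h_i·A) = 1/(1790×24) = 2.328×10^-5 K/W
R_carbon steel = L/(kA) = 0.0058/(52.6×24) = 4.594×10^-6 K/W
R_perlite board = L/(kA) = 0.125/(0.0462×24) = 0.1127 K/W
R_total = 0.1128 K/W
Q = ΔT / R_total = 151 / 0.1128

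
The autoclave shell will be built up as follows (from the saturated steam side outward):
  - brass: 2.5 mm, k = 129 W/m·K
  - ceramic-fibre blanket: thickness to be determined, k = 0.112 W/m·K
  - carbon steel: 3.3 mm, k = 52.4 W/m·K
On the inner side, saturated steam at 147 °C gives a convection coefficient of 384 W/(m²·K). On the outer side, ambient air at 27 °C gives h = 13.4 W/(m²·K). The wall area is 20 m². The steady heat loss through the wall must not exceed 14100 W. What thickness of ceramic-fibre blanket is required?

L ≈ 10.4 mm

Model the wall as resistances in series:
R_inner film = 1/(h_i·A) = 1/(384×20) = 1.302×10^-4 K/W
R_brass = L/(kA) = 0.0025/(129×20) = 9.69×10^-7 K/W
R_carbon steel = L/(kA) = 0.0033/(52.4×20) = 3.149×10^-6 K/W
R_outer film = 1/(h_o·A) = 1/(13.4×20) = 0.003731 K/W
Sum of the known resistances R_other = 0.003866 K/W
Required total resistance R_tot = ΔT/Q_allow = 120/14100 = 0.008511 K/W
R_ceramic-fibre blanket = R_tot − R_other = 0.004645 K/W
L = R·k·A = 0.004645×0.112×20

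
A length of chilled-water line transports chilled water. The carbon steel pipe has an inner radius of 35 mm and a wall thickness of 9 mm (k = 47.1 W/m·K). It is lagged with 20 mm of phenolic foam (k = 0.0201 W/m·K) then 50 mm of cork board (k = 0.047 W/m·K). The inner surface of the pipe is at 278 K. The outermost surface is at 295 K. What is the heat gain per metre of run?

q′ ≈ 3.45 W/m

For a radial system each layer contributes R = ln(r_out/r_in)/(2πkL); films add R = 1/(hA).
R_carbon steel pipe wall = ln(44/35)/(2π×47.1×1) = 7.733×10^-4 K/W
R_phenolic foam = ln(64/44)/(2π×0.0201×1) = 2.967 K/W
R_cork board = ln(114/64)/(2π×0.047×1) = 1.955 K/W
R_total = 4.923 K/W
Q = ΔT/R_total = 17/4.923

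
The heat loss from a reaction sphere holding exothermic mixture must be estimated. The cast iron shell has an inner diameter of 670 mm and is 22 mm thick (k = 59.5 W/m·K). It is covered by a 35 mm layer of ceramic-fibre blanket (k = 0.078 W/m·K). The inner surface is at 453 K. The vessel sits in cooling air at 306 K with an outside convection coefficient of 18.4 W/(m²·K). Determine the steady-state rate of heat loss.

Q ≈ 518 W

Spherical conduction: R = (1/r_in − 1/r_out)/(4πk) per layer; series-sum.
R_cast iron shell = (1/0.335 − 1/0.357)/(4π×59.5) = 2.46×10^-4 K/W
R_ceramic-fibre blanket = (1/0.357 − 1/0.392)/(4π×0.078) = 0.2552 K/W
R_outer film = 1/(h·4πr_o²) = 1/(18.4×4π×0.392²) = 0.02814 K/W
R_total = 0.2835 K/W
Q = ΔT/R_total = 147/0.2835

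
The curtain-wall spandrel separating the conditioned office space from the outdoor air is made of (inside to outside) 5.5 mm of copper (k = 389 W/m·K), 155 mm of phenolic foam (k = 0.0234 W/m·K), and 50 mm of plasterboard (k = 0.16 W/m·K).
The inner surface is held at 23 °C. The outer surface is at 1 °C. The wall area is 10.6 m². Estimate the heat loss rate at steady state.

Treating each layer as a thermal resistance in series:
R_copper = L/(kA) = 0.0055/(389×10.6) = 1.334×10^-6 K/W
R_phenolic foam = L/(kA) = 0.155/(0.0234×10.6) = 0.6249 K/W
R_plasterboard = L/(kA) = 0.05/(0.16×10.6) = 0.02948 K/W
R_total = 0.6544 K/W
Q = ΔT / R_total = 22 / 0.6544

Q ≈ 33.6 W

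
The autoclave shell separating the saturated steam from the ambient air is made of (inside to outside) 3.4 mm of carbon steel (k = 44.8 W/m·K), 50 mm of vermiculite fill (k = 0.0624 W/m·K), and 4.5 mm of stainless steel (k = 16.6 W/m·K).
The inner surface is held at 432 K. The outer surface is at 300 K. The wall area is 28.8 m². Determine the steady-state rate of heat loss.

Using the resistance-network approach (series):
R_carbon steel = L/(kA) = 0.0034/(44.8×28.8) = 2.635×10^-6 K/W
R_vermiculite fill = L/(kA) = 0.05/(0.0624×28.8) = 0.02782 K/W
R_stainless steel = L/(kA) = 0.0045/(16.6×28.8) = 9.413×10^-6 K/W
R_total = 0.02783 K/W
Q = ΔT / R_total = 132 / 0.02783

Q ≈ 4740 W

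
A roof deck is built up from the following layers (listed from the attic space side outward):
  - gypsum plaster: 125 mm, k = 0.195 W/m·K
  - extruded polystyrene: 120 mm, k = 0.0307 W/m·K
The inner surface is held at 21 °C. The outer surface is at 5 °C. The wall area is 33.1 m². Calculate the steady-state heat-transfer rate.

Q ≈ 116 W

Model the wall as resistances in series:
R_gypsum plaster = L/(kA) = 0.125/(0.195×33.1) = 0.01937 K/W
R_extruded polystyrene = L/(kA) = 0.12/(0.0307×33.1) = 0.1181 K/W
R_total = 0.1375 K/W
Q = ΔT / R_total = 16 / 0.1375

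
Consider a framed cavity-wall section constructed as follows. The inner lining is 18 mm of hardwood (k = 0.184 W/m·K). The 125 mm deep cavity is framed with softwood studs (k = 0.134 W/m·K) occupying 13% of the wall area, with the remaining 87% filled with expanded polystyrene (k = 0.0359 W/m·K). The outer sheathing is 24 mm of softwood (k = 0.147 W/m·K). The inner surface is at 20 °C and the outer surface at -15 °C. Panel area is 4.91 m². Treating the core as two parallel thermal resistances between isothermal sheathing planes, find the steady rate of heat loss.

Q ≈ 60.7 W

Sheathing layers in series; stud and cavity paths in parallel between them.
R_inner = 0.018/(0.184×4.91) = 0.01992 K/W
R_stud  = 0.125/(0.134×0.13×4.91) = 1.461 K/W
R_cav   = 0.125/(0.0359×0.87×4.91) = 0.8151 K/W
1/R_core = 1/R_stud + 1/R_cav → R_core = 0.5233 K/W
R_outer = 0.024/(0.147×4.91) = 0.03325 K/W
R_total = 0.5764 K/W
Q = ΔT/R_total = 35/0.5764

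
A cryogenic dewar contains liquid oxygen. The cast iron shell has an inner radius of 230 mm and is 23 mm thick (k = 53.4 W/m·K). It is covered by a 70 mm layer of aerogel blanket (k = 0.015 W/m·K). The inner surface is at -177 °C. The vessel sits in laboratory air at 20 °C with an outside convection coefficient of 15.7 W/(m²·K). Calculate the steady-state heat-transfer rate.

Radial (spherical) resistances in series:
R_cast iron shell = (1/0.23 − 1/0.253)/(4π×53.4) = 5.89×10^-4 K/W
R_aerogel blanket = (1/0.253 − 1/0.323)/(4π×0.015) = 4.544 K/W
R_outer film = 1/(h·4πr_o²) = 1/(15.7×4π×0.323²) = 0.04858 K/W
R_total = 4.594 K/W
Q = ΔT/R_total = 197/4.594

Q ≈ 42.9 W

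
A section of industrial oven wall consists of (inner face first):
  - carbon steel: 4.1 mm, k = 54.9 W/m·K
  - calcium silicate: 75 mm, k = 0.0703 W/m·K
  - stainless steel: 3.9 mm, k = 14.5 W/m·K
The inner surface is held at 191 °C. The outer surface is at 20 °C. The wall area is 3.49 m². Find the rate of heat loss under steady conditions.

Q ≈ 559 W

Model the wall as resistances in series:
R_carbon steel = L/(kA) = 0.0041/(54.9×3.49) = 2.14×10^-5 K/W
R_calcium silicate = L/(kA) = 0.075/(0.0703×3.49) = 0.3057 K/W
R_stainless steel = L/(kA) = 0.0039/(14.5×3.49) = 7.707×10^-5 K/W
R_total = 0.3058 K/W
Q = ΔT / R_total = 171 / 0.3058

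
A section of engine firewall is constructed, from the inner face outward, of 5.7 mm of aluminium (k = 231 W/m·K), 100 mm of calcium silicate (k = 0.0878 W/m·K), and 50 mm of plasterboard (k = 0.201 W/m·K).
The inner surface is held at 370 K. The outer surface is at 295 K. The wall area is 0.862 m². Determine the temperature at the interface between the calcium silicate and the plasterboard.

T ≈ 308 K

Using the resistance-network approach (series):
R_aluminium = L/(kA) = 0.0057/(231×0.862) = 2.863×10^-5 K/W
R_calcium silicate = L/(kA) = 0.1/(0.0878×0.862) = 1.321 K/W
R_plasterboard = L/(kA) = 0.05/(0.201×0.862) = 0.2886 K/W
R_total = 1.61 K/W;  Q = ΔT/R_total = 75/1.61 = 46.59 W
T_interface = T_inner − Q·ΣR(inner→interface) = 370 − 46.6×1.321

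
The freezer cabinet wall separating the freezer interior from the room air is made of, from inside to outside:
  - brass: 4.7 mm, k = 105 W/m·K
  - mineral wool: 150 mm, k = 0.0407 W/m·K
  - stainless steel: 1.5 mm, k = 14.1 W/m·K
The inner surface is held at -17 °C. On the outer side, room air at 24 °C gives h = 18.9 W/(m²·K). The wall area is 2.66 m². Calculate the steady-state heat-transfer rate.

Model the wall as resistances in series:
R_brass = L/(kA) = 0.0047/(105×2.66) = 1.683×10^-5 K/W
R_mineral wool = L/(kA) = 0.15/(0.0407×2.66) = 1.386 K/W
R_stainless steel = L/(kA) = 0.0015/(14.1×2.66) = 3.999×10^-5 K/W
R_outer film = 1/(h_o·A) = 1/(18.9×2.66) = 0.01989 K/W
R_total = 1.405 K/W
Q = ΔT / R_total = 41 / 1.405

Q ≈ 29.2 W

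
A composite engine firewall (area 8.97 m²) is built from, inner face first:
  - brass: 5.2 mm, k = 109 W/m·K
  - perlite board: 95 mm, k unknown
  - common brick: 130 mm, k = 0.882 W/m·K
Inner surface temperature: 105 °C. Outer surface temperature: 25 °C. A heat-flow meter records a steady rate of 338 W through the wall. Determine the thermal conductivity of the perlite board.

Thermal resistances in series:
R_brass = L/(kA) = 0.0052/(109×8.97) = 5.318×10^-6 K/W
R_common brick = L/(kA) = 0.13/(0.882×8.97) = 0.01643 K/W
Sum of known resistances R_other = 0.01644 K/W
Total R = ΔT/Q = 80/338 = 0.2367 K/W
R_perlite board = R_total − R_other = 0.2202 K/W
k = L/(R·A) = 0.095/(0.2202×8.97)

k ≈ 0.0481 W/(m·K)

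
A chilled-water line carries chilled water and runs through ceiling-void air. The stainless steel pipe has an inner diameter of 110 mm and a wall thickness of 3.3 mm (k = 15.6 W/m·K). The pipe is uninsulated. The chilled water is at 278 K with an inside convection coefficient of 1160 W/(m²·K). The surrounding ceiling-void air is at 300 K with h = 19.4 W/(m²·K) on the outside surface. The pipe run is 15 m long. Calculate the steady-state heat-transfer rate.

Q ≈ 2290 W

Treating each annulus and film as a series resistance:
R_inner film = 1/(h_i·2πr₁L) = 1/(1160×2π×0.055×15) = 1.663×10^-4 K/W
R_stainless steel pipe wall = ln(58.3/55)/(2π×15.6×15) = 3.963×10^-5 K/W
R_outer film = 1/(h_o·2πr_oL) = 1/(19.4×2π×0.0583×15) = 0.009381 K/W
R_total = 0.009587 K/W
Q = ΔT/R_total = 22/0.009587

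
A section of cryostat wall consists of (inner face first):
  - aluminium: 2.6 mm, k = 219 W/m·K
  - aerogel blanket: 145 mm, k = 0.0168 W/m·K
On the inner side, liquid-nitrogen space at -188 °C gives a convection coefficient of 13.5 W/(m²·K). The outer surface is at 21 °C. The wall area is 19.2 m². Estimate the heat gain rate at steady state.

Q ≈ 461 W

Model the wall as resistances in series:
R_inner film = 1/(h_i·A) = 1/(13.5×19.2) = 0.003858 K/W
R_aluminium = L/(kA) = 0.0026/(219×19.2) = 6.183×10^-7 K/W
R_aerogel blanket = L/(kA) = 0.145/(0.0168×19.2) = 0.4495 K/W
R_total = 0.4534 K/W
Q = ΔT / R_total = 209 / 0.4534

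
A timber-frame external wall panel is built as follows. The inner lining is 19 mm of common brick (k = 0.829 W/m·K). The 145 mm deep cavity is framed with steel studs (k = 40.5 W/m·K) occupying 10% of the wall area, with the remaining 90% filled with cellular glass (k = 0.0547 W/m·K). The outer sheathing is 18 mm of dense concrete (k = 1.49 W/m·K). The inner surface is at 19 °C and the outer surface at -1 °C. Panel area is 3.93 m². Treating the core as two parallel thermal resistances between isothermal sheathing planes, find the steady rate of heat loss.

Q ≈ 1120 W

Sheathing layers in series; stud and cavity paths in parallel between them.
R_inner = 0.019/(0.829×3.93) = 0.005832 K/W
R_stud  = 0.145/(40.5×0.1×3.93) = 0.00911 K/W
R_cav   = 0.145/(0.0547×0.9×3.93) = 0.7495 K/W
1/R_core = 1/R_stud + 1/R_cav → R_core = 0.009001 K/W
R_outer = 0.018/(1.49×3.93) = 0.003074 K/W
R_total = 0.01791 K/W
Q = ΔT/R_total = 20/0.01791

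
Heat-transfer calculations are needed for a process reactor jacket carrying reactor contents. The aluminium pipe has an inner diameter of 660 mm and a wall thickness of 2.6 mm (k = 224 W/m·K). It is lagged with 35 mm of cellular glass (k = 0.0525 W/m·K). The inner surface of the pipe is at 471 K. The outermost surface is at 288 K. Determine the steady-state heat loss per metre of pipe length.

q′ ≈ 603 W/m

Radial resistances (cylindrical: R_cond = ln(r_o/r_i)/(2πkL), R_conv = 1/(h·2πrL)):
R_aluminium pipe wall = ln(332.6/330)/(2π×224×1) = 5.576×10^-6 K/W
R_cellular glass = ln(367.6/332.6)/(2π×0.0525×1) = 0.3033 K/W
R_total = 0.3033 K/W
Q = ΔT/R_total = 183/0.3033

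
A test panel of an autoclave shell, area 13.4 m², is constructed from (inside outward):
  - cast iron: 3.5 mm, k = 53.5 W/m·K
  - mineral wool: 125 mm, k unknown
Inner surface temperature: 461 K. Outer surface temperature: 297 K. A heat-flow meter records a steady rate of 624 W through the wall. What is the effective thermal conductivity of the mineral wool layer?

k ≈ 0.0355 W/(m·K)

Using the resistance-network approach (series):
R_cast iron = L/(kA) = 0.0035/(53.5×13.4) = 4.882×10^-6 K/W
Sum of known resistances R_other = 4.882×10^-6 K/W
Total R = ΔT/Q = 164/624 = 0.2628 K/W
R_mineral wool = R_total − R_other = 0.2628 K/W
k = L/(R·A) = 0.125/(0.2628×13.4)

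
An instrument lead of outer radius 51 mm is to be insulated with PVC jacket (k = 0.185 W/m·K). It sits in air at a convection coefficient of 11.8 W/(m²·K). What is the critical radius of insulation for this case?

For a cylinder r_cr = k/h = 0.185/11.8
r_cr = 15.7 mm; since the bare radius (51 mm) is above r_cr, any added insulation will reduce heat loss.

r_cr ≈ 15.7 mm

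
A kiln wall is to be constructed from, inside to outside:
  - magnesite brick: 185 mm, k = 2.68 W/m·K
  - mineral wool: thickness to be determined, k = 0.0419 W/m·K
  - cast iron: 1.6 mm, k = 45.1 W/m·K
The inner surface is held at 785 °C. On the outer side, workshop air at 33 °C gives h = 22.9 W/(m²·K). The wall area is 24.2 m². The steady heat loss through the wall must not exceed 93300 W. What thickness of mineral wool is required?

Using the resistance-network approach (series):
R_magnesite brick = L/(kA) = 0.185/(2.68×24.2) = 0.002852 K/W
R_cast iron = L/(kA) = 0.0016/(45.1×24.2) = 1.466×10^-6 K/W
R_outer film = 1/(h_o·A) = 1/(22.9×24.2) = 0.001804 K/W
Sum of the known resistances R_other = 0.004658 K/W
Required total resistance R_tot = ΔT/Q_allow = 752/93300 = 0.00806 K/W
R_mineral wool = R_tot − R_other = 0.003402 K/W
L = R·k·A = 0.003402×0.0419×24.2

L ≈ 3.45 mm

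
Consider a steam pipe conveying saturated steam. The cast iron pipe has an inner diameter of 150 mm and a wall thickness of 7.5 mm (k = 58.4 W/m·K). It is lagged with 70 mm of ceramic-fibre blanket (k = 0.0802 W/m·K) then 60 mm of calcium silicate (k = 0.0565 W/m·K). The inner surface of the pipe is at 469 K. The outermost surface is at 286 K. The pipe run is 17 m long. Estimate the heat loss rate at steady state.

Radial resistances (cylindrical: R_cond = ln(r_o/r_i)/(2πkL), R_conv = 1/(h·2πrL)):
R_cast iron pipe wall = ln(82.5/75)/(2π×58.4×17) = 1.528×10^-5 K/W
R_ceramic-fibre blanket = ln(152.5/82.5)/(2π×0.0802×17) = 0.07172 K/W
R_calcium silicate = ln(212.5/152.5)/(2π×0.0565×17) = 0.05498 K/W
R_total = 0.1267 K/W
Q = ΔT/R_total = 183/0.1267

Q ≈ 1440 W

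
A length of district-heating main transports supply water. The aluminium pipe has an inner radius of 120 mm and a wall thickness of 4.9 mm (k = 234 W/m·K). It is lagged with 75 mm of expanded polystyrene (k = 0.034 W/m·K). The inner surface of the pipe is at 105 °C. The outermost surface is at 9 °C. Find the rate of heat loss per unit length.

q′ ≈ 43.6 W/m

For a radial system each layer contributes R = ln(r_out/r_in)/(2πkL); films add R = 1/(hA).
R_aluminium pipe wall = ln(124.9/120)/(2π×234×1) = 2.722×10^-5 K/W
R_expanded polystyrene = ln(199.9/124.9)/(2π×0.034×1) = 2.202 K/W
R_total = 2.202 K/W
Q = ΔT/R_total = 96/2.202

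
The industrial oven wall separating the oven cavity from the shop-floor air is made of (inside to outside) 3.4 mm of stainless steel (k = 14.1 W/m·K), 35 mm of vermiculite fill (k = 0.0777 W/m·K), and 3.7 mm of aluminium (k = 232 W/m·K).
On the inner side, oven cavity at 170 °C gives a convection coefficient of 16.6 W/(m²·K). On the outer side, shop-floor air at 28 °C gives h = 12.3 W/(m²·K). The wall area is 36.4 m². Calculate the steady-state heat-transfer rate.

Q ≈ 8730 W

Model the wall as resistances in series:
R_inner film = 1/(h_i·A) = 1/(16.6×36.4) = 0.001655 K/W
R_stainless steel = L/(kA) = 0.0034/(14.1×36.4) = 6.625×10^-6 K/W
R_vermiculite fill = L/(kA) = 0.035/(0.0777×36.4) = 0.01238 K/W
R_aluminium = L/(kA) = 0.0037/(232×36.4) = 4.381×10^-7 K/W
R_outer film = 1/(h_o·A) = 1/(12.3×36.4) = 0.002234 K/W
R_total = 0.01627 K/W
Q = ΔT / R_total = 142 / 0.01627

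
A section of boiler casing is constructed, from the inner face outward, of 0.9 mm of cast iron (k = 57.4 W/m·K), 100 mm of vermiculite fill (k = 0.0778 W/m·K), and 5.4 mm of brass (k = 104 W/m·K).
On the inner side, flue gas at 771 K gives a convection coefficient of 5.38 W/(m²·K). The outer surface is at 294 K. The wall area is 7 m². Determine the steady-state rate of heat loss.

Using the resistance-network approach (series):
R_inner film = 1/(h_i·A) = 1/(5.38×7) = 0.02655 K/W
R_cast iron = L/(kA) = 0.0009/(57.4×7) = 2.24×10^-6 K/W
R_vermiculite fill = L/(kA) = 0.1/(0.0778×7) = 0.1836 K/W
R_brass = L/(kA) = 0.0054/(104×7) = 7.418×10^-6 K/W
R_total = 0.2102 K/W
Q = ΔT / R_total = 477 / 0.2102

Q ≈ 2270 W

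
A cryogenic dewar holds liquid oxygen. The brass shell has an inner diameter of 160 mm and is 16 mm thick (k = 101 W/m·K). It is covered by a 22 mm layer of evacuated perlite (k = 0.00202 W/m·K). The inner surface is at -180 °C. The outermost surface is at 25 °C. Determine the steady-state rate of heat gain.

Q ≈ 2.68 W

For a spherical shell R = (1/r₁ − 1/r₂)/(4πk); film R = 1/(h·4πr²). In series:
R_brass shell = (1/0.08 − 1/0.096)/(4π×101) = 0.001641 K/W
R_evacuated perlite = (1/0.096 − 1/0.118)/(4π×0.00202) = 76.51 K/W
R_total = 76.51 K/W
Q = ΔT/R_total = 205/76.51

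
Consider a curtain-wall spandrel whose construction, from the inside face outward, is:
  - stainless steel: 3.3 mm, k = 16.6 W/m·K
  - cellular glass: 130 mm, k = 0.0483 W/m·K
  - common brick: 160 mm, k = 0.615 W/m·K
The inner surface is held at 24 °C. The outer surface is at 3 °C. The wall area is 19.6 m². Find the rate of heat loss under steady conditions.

Q ≈ 139 W

Model the wall as resistances in series:
R_stainless steel = L/(kA) = 0.0033/(16.6×19.6) = 1.014×10^-5 K/W
R_cellular glass = L/(kA) = 0.13/(0.0483×19.6) = 0.1373 K/W
R_common brick = L/(kA) = 0.16/(0.615×19.6) = 0.01327 K/W
R_total = 0.1506 K/W
Q = ΔT / R_total = 21 / 0.1506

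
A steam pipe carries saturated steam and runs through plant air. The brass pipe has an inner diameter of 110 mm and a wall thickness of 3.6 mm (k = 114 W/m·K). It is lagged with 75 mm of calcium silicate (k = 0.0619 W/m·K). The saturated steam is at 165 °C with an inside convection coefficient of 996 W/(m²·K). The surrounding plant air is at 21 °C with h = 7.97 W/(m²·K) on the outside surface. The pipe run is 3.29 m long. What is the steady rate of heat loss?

Q ≈ 209 W

Radial resistances (cylindrical: R_cond = ln(r_o/r_i)/(2πkL), R_conv = 1/(h·2πrL)):
R_inner film = 1/(h_i·2πr₁L) = 1/(996×2π×0.055×3.29) = 8.831×10^-4 K/W
R_brass pipe wall = ln(58.6/55)/(2π×114×3.29) = 2.69×10^-5 K/W
R_calcium silicate = ln(133.6/58.6)/(2π×0.0619×3.29) = 0.6441 K/W
R_outer film = 1/(h_o·2πr_oL) = 1/(7.97×2π×0.1336×3.29) = 0.04543 K/W
R_total = 0.6904 K/W
Q = ΔT/R_total = 144/0.6904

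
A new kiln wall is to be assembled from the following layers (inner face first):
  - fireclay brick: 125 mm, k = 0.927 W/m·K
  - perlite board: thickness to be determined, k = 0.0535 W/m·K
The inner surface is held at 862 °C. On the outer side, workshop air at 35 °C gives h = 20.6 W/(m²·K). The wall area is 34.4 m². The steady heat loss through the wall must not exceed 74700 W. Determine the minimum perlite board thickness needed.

Treating each layer as a thermal resistance in series:
R_fireclay brick = L/(kA) = 0.125/(0.927×34.4) = 0.00392 K/W
R_outer film = 1/(h_o·A) = 1/(20.6×34.4) = 0.001411 K/W
Sum of the known resistances R_other = 0.005331 K/W
Required total resistance R_tot = ΔT/Q_allow = 827/74700 = 0.01107 K/W
R_perlite board = R_tot − R_other = 0.00574 K/W
L = R·k·A = 0.00574×0.0535×34.4

L ≈ 10.6 mm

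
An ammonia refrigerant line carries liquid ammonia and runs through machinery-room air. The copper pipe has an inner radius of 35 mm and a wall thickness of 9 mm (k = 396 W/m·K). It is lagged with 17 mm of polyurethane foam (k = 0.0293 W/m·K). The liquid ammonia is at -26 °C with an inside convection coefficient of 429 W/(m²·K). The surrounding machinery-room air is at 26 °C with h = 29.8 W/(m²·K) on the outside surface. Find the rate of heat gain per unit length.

Cylindrical conduction, so R = ln(r₂/r₁)/(2πkL) per layer, in series:
R_inner film = 1/(h_i·2πr₁L) = 1/(429×2π×0.035×1) = 0.0106 K/W
R_copper pipe wall = ln(44/35)/(2π×396×1) = 9.197×10^-5 K/W
R_polyurethane foam = ln(61/44)/(2π×0.0293×1) = 1.775 K/W
R_outer film = 1/(h_o·2πr_oL) = 1/(29.8×2π×0.061×1) = 0.08755 K/W
R_total = 1.873 K/W
Q = ΔT/R_total = 52/1.873

q′ ≈ 27.8 W/m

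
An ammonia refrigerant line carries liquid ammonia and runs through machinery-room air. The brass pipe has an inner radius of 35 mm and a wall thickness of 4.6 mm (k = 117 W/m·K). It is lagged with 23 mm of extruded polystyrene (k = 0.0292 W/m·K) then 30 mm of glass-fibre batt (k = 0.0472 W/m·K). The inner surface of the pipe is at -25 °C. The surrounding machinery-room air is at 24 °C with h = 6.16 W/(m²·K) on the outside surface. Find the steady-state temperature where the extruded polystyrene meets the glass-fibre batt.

T ≈ 4.87 °C

Treating each annulus and film as a series resistance:
R_brass pipe wall = ln(39.6/35)/(2π×117×1) = 1.68×10^-4 K/W
R_extruded polystyrene = ln(62.6/39.6)/(2π×0.0292×1) = 2.496 K/W
R_glass-fibre batt = ln(92.6/62.6)/(2π×0.0472×1) = 1.32 K/W
R_outer film = 1/(h_o·2πr_oL) = 1/(6.16×2π×0.0926×1) = 0.279 K/W
R_total = 4.095 K/W
Q = ΔT/R_total = 49/4.095
Q = 12 W/m
T_interface = T_inner + Q·ΣR(inner→interface) = -25 + 12×2.496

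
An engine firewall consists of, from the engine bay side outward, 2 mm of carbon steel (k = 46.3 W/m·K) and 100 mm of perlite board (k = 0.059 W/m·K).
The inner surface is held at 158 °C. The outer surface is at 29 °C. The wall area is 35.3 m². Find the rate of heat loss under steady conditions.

Thermal resistances in series:
R_carbon steel = L/(kA) = 0.002/(46.3×35.3) = 1.224×10^-6 K/W
R_perlite board = L/(kA) = 0.1/(0.059×35.3) = 0.04801 K/W
R_total = 0.04802 K/W
Q = ΔT / R_total = 129 / 0.04802

Q ≈ 2690 W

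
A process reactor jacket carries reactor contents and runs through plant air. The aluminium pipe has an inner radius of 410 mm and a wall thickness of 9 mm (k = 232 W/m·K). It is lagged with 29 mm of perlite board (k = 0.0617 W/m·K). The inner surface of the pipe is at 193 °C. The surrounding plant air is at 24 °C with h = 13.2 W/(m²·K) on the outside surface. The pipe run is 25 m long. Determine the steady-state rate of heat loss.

Radial resistances (cylindrical: R_cond = ln(r_o/r_i)/(2πkL), R_conv = 1/(h·2πrL)):
R_aluminium pipe wall = ln(419/410)/(2π×232×25) = 5.958×10^-7 K/W
R_perlite board = ln(448/419)/(2π×0.0617×25) = 0.006905 K/W
R_outer film = 1/(h_o·2πr_oL) = 1/(13.2×2π×0.448×25) = 0.001077 K/W
R_total = 0.007982 K/W
Q = ΔT/R_total = 169/0.007982

Q ≈ 21200 W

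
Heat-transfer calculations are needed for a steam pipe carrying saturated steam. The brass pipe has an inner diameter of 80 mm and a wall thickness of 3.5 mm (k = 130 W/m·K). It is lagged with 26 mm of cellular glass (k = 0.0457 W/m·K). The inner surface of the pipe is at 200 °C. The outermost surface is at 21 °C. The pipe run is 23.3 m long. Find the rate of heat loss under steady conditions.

Q ≈ 2560 W

Treating each annulus and film as a series resistance:
R_brass pipe wall = ln(43.5/40)/(2π×130×23.3) = 4.407×10^-6 K/W
R_cellular glass = ln(69.5/43.5)/(2π×0.0457×23.3) = 0.07004 K/W
R_total = 0.07004 K/W
Q = ΔT/R_total = 179/0.07004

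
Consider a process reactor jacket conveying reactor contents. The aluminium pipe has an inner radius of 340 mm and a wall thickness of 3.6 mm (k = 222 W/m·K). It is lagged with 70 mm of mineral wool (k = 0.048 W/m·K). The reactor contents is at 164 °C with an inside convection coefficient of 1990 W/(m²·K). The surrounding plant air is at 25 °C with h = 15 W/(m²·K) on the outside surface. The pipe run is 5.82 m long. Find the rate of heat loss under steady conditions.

Radial resistances (cylindrical: R_cond = ln(r_o/r_i)/(2πkL), R_conv = 1/(h·2πrL)):
R_inner film = 1/(h_i·2πr₁L) = 1/(1990×2π×0.34×5.82) = 4.042×10^-5 K/W
R_aluminium pipe wall = ln(343.6/340)/(2π×222×5.82) = 1.297×10^-6 K/W
R_mineral wool = ln(413.6/343.6)/(2π×0.048×5.82) = 0.1056 K/W
R_outer film = 1/(h_o·2πr_oL) = 1/(15×2π×0.4136×5.82) = 0.004408 K/W
R_total = 0.1101 K/W
Q = ΔT/R_total = 139/0.1101

Q ≈ 1260 W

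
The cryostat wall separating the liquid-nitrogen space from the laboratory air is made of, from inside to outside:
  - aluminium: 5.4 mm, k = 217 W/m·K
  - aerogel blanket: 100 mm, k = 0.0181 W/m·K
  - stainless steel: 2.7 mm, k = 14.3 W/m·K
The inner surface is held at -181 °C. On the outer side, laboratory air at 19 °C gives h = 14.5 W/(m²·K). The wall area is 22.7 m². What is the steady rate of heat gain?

Q ≈ 812 W

Treating each layer as a thermal resistance in series:
R_aluminium = L/(kA) = 0.0054/(217×22.7) = 1.096×10^-6 K/W
R_aerogel blanket = L/(kA) = 0.1/(0.0181×22.7) = 0.2434 K/W
R_stainless steel = L/(kA) = 0.0027/(14.3×22.7) = 8.318×10^-6 K/W
R_outer film = 1/(h_o·A) = 1/(14.5×22.7) = 0.003038 K/W
R_total = 0.2464 K/W
Q = ΔT / R_total = 200 / 0.2464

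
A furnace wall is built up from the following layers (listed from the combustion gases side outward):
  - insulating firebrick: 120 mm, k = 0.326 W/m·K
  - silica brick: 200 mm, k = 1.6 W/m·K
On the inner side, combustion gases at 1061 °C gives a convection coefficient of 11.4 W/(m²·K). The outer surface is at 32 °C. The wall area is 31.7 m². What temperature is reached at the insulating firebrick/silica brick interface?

T ≈ 253 °C

Using the resistance-network approach (series):
R_inner film = 1/(h_i·A) = 1/(11.4×31.7) = 0.002767 K/W
R_insulating firebrick = L/(kA) = 0.12/(0.326×31.7) = 0.01161 K/W
R_silica brick = L/(kA) = 0.2/(1.6×31.7) = 0.003943 K/W
R_total = 0.01832 K/W;  Q = ΔT/R_total = 1029/0.01832 = 56160 W
T_interface = T_inner − Q·ΣR(inner→interface) = 1061 − 56200×0.01438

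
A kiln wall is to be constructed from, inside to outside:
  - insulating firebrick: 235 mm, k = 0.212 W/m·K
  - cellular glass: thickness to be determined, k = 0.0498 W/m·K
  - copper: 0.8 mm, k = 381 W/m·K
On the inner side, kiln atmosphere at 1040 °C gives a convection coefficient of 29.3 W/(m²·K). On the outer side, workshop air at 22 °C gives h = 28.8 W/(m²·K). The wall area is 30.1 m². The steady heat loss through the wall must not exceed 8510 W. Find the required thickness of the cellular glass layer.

Using the resistance-network approach (series):
R_inner film = 1/(h_i·A) = 1/(29.3×30.1) = 0.001134 K/W
R_insulating firebrick = L/(kA) = 0.235/(0.212×30.1) = 0.03683 K/W
R_copper = L/(kA) = 0.0008/(381×30.1) = 6.976×10^-8 K/W
R_outer film = 1/(h_o·A) = 1/(28.8×30.1) = 0.001154 K/W
Sum of the known resistances R_other = 0.03911 K/W
Required total resistance R_tot = ΔT/Q_allow = 1018/8510 = 0.1196 K/W
R_cellular glass = R_tot − R_other = 0.08051 K/W
L = R·k·A = 0.08051×0.0498×30.1

L ≈ 121 mm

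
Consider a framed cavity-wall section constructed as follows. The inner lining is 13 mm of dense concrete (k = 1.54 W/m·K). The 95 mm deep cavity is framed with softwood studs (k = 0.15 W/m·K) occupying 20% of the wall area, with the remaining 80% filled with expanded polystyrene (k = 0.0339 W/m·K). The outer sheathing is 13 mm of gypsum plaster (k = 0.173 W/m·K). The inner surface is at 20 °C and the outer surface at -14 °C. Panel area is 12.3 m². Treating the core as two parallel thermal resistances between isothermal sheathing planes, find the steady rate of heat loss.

Sheathing layers in series; stud and cavity paths in parallel between them.
R_inner = 0.013/(1.54×12.3) = 6.863×10^-4 K/W
R_stud  = 0.095/(0.15×0.2×12.3) = 0.2575 K/W
R_cav   = 0.095/(0.0339×0.8×12.3) = 0.2848 K/W
1/R_core = 1/R_stud + 1/R_cav → R_core = 0.1352 K/W
R_outer = 0.013/(0.173×12.3) = 0.006109 K/W
R_total = 0.142 K/W
Q = ΔT/R_total = 34/0.142

Q ≈ 239 W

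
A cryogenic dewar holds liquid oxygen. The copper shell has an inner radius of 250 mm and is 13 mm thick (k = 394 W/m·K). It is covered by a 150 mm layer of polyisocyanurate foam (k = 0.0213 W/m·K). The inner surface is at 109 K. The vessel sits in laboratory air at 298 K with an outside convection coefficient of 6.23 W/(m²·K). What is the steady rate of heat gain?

Q ≈ 36.1 W

Each spherical layer contributes R = (1/r_i − 1/r_o)/(4πk):
R_copper shell = (1/0.25 − 1/0.263)/(4π×394) = 3.993×10^-5 K/W
R_polyisocyanurate foam = (1/0.263 − 1/0.413)/(4π×0.0213) = 5.159 K/W
R_outer film = 1/(h·4πr_o²) = 1/(6.23×4π×0.413²) = 0.07489 K/W
R_total = 5.234 K/W
Q = ΔT/R_total = 189/5.234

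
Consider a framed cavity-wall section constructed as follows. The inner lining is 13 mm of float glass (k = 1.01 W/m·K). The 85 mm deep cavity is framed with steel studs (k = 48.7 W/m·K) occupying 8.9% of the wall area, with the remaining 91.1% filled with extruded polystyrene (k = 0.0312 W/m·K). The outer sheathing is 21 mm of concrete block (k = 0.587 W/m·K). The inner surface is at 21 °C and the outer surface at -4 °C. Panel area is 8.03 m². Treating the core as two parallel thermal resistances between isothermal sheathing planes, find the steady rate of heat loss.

Sheathing layers in series; stud and cavity paths in parallel between them.
R_inner = 0.013/(1.01×8.03) = 0.001603 K/W
R_stud  = 0.085/(48.7×0.089×8.03) = 0.002442 K/W
R_cav   = 0.085/(0.0312×0.911×8.03) = 0.3724 K/W
1/R_core = 1/R_stud + 1/R_cav → R_core = 0.002426 K/W
R_outer = 0.021/(0.587×8.03) = 0.004455 K/W
R_total = 0.008484 K/W
Q = ΔT/R_total = 25/0.008484

Q ≈ 2950 W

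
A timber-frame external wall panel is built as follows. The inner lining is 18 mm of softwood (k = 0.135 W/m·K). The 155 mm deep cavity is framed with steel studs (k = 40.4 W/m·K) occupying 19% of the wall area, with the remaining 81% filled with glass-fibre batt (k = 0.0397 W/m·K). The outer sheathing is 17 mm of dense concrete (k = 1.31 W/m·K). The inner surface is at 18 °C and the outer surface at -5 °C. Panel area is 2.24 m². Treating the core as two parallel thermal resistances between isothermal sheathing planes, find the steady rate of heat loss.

Q ≈ 310 W

Sheathing layers in series; stud and cavity paths in parallel between them.
R_inner = 0.018/(0.135×2.24) = 0.05952 K/W
R_stud  = 0.155/(40.4×0.19×2.24) = 0.009015 K/W
R_cav   = 0.155/(0.0397×0.81×2.24) = 2.152 K/W
1/R_core = 1/R_stud + 1/R_cav → R_core = 0.008977 K/W
R_outer = 0.017/(1.31×2.24) = 0.005793 K/W
R_total = 0.07429 K/W
Q = ΔT/R_total = 23/0.07429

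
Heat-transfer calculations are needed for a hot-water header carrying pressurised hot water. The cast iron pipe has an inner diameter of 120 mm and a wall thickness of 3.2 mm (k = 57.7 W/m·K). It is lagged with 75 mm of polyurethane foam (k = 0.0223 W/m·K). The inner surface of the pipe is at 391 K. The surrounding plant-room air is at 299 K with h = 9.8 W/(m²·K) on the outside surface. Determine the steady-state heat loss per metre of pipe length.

q′ ≈ 16.1 W/m

For a radial system each layer contributes R = ln(r_out/r_in)/(2πkL); films add R = 1/(hA).
R_cast iron pipe wall = ln(63.2/60)/(2π×57.7×1) = 1.433×10^-4 K/W
R_polyurethane foam = ln(138.2/63.2)/(2π×0.0223×1) = 5.584 K/W
R_outer film = 1/(h_o·2πr_oL) = 1/(9.8×2π×0.1382×1) = 0.1175 K/W
R_total = 5.702 K/W
Q = ΔT/R_total = 92/5.702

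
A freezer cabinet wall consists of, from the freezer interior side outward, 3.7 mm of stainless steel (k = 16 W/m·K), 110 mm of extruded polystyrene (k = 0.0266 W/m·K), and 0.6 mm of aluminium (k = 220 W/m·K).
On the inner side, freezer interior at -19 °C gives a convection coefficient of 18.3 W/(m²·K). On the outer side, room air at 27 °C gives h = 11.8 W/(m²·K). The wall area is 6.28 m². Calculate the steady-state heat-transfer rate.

Q ≈ 67.6 W

Using the resistance-network approach (series):
R_inner film = 1/(h_i·A) = 1/(18.3×6.28) = 0.008701 K/W
R_stainless steel = L/(kA) = 0.0037/(16×6.28) = 3.682×10^-5 K/W
R_extruded polystyrene = L/(kA) = 0.11/(0.0266×6.28) = 0.6585 K/W
R_aluminium = L/(kA) = 0.0006/(220×6.28) = 4.343×10^-7 K/W
R_outer film = 1/(h_o·A) = 1/(11.8×6.28) = 0.01349 K/W
R_total = 0.6807 K/W
Q = ΔT / R_total = 46 / 0.6807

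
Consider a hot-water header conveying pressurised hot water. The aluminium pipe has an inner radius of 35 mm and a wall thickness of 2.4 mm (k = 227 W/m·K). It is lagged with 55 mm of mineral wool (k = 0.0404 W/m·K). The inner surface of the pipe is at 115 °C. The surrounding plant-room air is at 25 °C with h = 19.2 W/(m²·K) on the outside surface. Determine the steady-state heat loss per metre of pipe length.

q′ ≈ 24.6 W/m

Cylindrical conduction, so R = ln(r₂/r₁)/(2πkL) per layer, in series:
R_aluminium pipe wall = ln(37.4/35)/(2π×227×1) = 4.65×10^-5 K/W
R_mineral wool = ln(92.4/37.4)/(2π×0.0404×1) = 3.563 K/W
R_outer film = 1/(h_o·2πr_oL) = 1/(19.2×2π×0.0924×1) = 0.08971 K/W
R_total = 3.653 K/W
Q = ΔT/R_total = 90/3.653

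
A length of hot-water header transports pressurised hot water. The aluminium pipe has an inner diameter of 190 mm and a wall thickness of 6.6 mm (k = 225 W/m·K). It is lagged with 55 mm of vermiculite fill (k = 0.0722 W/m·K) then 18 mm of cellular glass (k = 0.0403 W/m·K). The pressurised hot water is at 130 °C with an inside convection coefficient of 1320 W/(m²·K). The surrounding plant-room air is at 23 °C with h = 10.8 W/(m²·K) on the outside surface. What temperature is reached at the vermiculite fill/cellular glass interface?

Cylindrical conduction, so R = ln(r₂/r₁)/(2πkL) per layer, in series:
R_inner film = 1/(h_i·2πr₁L) = 1/(1320×2π×0.095×1) = 0.001269 K/W
R_aluminium pipe wall = ln(101.6/95)/(2π×225×1) = 4.751×10^-5 K/W
R_vermiculite fill = ln(156.6/101.6)/(2π×0.0722×1) = 0.9537 K/W
R_cellular glass = ln(174.6/156.6)/(2π×0.0403×1) = 0.4297 K/W
R_outer film = 1/(h_o·2πr_oL) = 1/(10.8×2π×0.1746×1) = 0.0844 K/W
R_total = 1.469 K/W
Q = ΔT/R_total = 107/1.469
Q = 72.8 W/m
T_interface = T_inner − Q·ΣR(inner→interface) = 130 − 72.8×0.955

T ≈ 60.4 °C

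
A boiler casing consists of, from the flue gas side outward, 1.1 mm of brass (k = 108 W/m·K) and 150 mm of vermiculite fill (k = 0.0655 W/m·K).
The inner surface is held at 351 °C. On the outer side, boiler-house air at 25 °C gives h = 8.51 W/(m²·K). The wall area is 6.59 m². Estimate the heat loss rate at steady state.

Thermal resistances in series:
R_brass = L/(kA) = 0.0011/(108×6.59) = 1.546×10^-6 K/W
R_vermiculite fill = L/(kA) = 0.15/(0.0655×6.59) = 0.3475 K/W
R_outer film = 1/(h_o·A) = 1/(8.51×6.59) = 0.01783 K/W
R_total = 0.3653 K/W
Q = ΔT / R_total = 326 / 0.3653

Q ≈ 892 W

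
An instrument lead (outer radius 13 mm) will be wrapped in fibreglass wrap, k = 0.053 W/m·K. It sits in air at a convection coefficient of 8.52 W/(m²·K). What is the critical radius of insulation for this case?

For a cylinder r_cr = k/h = 0.053/8.52
r_cr = 6.22 mm; since the bare radius (13 mm) is above r_cr, any added insulation will reduce heat loss.

r_cr ≈ 6.22 mm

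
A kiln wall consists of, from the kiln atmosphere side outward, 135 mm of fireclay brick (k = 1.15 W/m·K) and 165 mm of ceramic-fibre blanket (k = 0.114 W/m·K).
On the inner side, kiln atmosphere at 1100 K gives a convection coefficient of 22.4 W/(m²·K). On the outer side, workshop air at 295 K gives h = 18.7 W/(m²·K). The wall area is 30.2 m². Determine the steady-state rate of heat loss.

Using the resistance-network approach (series):
R_inner film = 1/(h_i·A) = 1/(22.4×30.2) = 0.001478 K/W
R_fireclay brick = L/(kA) = 0.135/(1.15×30.2) = 0.003887 K/W
R_ceramic-fibre blanket = L/(kA) = 0.165/(0.114×30.2) = 0.04793 K/W
R_outer film = 1/(h_o·A) = 1/(18.7×30.2) = 0.001771 K/W
R_total = 0.05506 K/W
Q = ΔT / R_total = 805 / 0.05506

Q ≈ 14600 W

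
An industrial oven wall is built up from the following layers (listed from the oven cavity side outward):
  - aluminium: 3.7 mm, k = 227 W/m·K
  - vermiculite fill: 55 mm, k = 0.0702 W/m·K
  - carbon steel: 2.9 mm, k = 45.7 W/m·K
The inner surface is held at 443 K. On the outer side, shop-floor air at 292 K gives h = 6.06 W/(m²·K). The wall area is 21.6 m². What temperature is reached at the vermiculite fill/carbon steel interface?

T ≈ 318 K

Model the wall as resistances in series:
R_aluminium = L/(kA) = 0.0037/(227×21.6) = 7.546×10^-7 K/W
R_vermiculite fill = L/(kA) = 0.055/(0.0702×21.6) = 0.03627 K/W
R_carbon steel = L/(kA) = 0.0029/(45.7×21.6) = 2.938×10^-6 K/W
R_outer film = 1/(h_o·A) = 1/(6.06×21.6) = 0.00764 K/W
R_total = 0.04392 K/W;  Q = ΔT/R_total = 151/0.04392 = 3438 W
T_interface = T_inner − Q·ΣR(inner→interface) = 443 − 3440×0.03627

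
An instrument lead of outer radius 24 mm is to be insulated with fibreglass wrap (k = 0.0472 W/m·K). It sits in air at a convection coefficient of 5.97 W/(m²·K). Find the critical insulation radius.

For a cylinder r_cr = k/h = 0.0472/5.97
r_cr = 7.91 mm; since the bare radius (24 mm) is above r_cr, any added insulation will reduce heat loss.

r_cr ≈ 7.91 mm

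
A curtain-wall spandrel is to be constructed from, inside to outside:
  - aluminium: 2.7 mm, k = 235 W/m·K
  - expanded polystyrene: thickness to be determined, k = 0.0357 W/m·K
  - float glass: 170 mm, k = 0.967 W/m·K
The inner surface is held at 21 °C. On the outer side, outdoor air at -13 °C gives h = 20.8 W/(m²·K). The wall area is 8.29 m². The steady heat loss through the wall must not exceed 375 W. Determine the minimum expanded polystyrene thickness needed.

Using the resistance-network approach (series):
R_aluminium = L/(kA) = 0.0027/(235×8.29) = 1.386×10^-6 K/W
R_float glass = L/(kA) = 0.17/(0.967×8.29) = 0.02121 K/W
R_outer film = 1/(h_o·A) = 1/(20.8×8.29) = 0.005799 K/W
Sum of the known resistances R_other = 0.02701 K/W
Required total resistance R_tot = ΔT/Q_allow = 34/375 = 0.09067 K/W
R_expanded polystyrene = R_tot − R_other = 0.06366 K/W
L = R·k·A = 0.06366×0.0357×8.29

L ≈ 18.8 mm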